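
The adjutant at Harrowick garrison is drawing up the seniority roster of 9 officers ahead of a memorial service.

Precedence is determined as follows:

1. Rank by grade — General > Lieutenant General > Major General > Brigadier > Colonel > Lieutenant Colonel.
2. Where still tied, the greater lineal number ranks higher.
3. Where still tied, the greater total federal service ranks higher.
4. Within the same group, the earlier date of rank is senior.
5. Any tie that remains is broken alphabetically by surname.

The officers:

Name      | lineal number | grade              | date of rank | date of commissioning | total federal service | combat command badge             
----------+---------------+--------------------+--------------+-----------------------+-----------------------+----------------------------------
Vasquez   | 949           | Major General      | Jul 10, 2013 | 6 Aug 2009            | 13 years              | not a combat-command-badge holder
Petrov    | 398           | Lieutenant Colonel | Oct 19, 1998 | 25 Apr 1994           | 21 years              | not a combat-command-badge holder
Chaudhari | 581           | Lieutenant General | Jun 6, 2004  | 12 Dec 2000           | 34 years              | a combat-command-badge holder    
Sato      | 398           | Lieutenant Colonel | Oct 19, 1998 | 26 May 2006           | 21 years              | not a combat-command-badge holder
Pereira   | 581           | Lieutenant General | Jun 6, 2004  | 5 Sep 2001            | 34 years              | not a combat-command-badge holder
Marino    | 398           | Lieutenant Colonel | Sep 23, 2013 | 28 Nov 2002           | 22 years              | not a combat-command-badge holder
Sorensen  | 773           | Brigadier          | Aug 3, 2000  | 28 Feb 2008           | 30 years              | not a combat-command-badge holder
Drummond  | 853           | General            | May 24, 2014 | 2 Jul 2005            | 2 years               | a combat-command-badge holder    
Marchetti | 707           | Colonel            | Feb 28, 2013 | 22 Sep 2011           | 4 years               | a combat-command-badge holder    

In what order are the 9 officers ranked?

Drummond, Chaudhari, Pereira, Vasquez, Sorensen, Marchetti, Marino, Petrov, Sato

By grade: Drummond (General); then Chaudhari and Pereira (Lieutenant General); then Vasquez (Major General); then Sorensen (Brigadier); then Marchetti (Colonel); then Marino, Petrov and Sato (Lieutenant Colonel).
Chaudhari and Pereira both have lineal number 581, so the next rule applies.
Chaudhari and Pereira both have total federal service 34 years, so the next rule applies.
Chaudhari and Pereira both have date of rank Jun 6, 2004, so the next rule applies.
Among Chaudhari and Pereira, alphabetically by surname: Chaudhari before Pereira.
Marino, Petrov and Sato all have lineal number 398, so the next rule applies.
Among Marino, Petrov and Sato, by total federal service (higher first): Marino (22 years) before Petrov and Sato (21 years).
Petrov and Sato both have date of rank Oct 19, 1998, so the next rule applies.
Among Petrov and Sato, alphabetically by surname: Petrov before Sato.
Full order: Drummond, Chaudhari, Pereira, Vasquez, Sorensen, Marchetti, Marino, Petrov, Sato.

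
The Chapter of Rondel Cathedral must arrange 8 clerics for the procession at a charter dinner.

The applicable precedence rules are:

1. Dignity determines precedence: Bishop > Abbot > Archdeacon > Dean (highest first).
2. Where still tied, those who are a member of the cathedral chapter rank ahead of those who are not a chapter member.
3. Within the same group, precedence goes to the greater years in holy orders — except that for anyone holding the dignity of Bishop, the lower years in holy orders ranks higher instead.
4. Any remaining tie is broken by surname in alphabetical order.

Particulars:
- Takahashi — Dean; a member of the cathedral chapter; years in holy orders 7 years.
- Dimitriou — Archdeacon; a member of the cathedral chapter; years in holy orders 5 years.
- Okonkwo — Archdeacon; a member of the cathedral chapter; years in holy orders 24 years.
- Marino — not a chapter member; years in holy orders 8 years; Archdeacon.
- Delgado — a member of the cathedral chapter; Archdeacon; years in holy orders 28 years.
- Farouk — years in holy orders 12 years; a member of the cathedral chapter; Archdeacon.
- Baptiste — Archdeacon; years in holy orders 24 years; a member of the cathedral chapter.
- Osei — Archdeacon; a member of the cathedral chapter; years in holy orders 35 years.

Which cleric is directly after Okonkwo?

Farouk

By dignity: Osei, Delgado, Baptiste, Okonkwo, Farouk, Dimitriou and Marino (Archdeacon); then Takahashi (Dean).
Among Osei, Delgado, Baptiste, Okonkwo, Farouk, Dimitriou and Marino, a member of the cathedral chapter before not a chapter member: Osei, Delgado, Baptiste, Okonkwo, Farouk and Dimitriou (a member of the cathedral chapter) before Marino (not a chapter member).
Among Osei, Delgado, Baptiste, Okonkwo, Farouk and Dimitriou, by years in holy orders (higher first): Osei (35 years) before Delgado (28 years) before Baptiste and Okonkwo (24 years) before Farouk (12 years) before Dimitriou (5 years).
Among Baptiste and Okonkwo, alphabetically by surname: Baptiste before Okonkwo.
Order: Osei, Delgado, Baptiste, Okonkwo, Farouk, Dimitriou, Marino, Takahashi.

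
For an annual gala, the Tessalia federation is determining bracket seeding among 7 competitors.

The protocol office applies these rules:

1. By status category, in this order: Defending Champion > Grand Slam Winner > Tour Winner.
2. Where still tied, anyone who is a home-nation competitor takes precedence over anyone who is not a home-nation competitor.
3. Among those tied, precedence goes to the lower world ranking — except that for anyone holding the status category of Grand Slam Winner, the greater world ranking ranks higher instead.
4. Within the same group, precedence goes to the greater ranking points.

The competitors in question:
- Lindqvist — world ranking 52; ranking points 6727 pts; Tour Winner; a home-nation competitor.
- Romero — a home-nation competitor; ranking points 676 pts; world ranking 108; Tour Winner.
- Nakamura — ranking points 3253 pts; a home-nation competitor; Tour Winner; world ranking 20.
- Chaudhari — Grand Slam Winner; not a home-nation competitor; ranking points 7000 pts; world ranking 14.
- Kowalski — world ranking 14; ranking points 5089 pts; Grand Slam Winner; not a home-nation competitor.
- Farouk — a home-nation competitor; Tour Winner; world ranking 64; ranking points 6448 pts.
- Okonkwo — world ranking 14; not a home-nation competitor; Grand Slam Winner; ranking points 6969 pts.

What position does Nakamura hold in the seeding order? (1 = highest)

4

By status category: Chaudhari, Okonkwo and Kowalski (Grand Slam Winner); then Nakamura, Lindqvist, Farouk and Romero (Tour Winner).
Chaudhari, Okonkwo and Kowalski are each not a home-nation competitor, so the next rule applies.
Chaudhari, Okonkwo and Kowalski all have world ranking 14, so the next rule applies.
Among Chaudhari, Okonkwo and Kowalski, by ranking points (higher first): Chaudhari (7000 pts) before Okonkwo (6969 pts) before Kowalski (5089 pts).
Nakamura, Lindqvist, Farouk and Romero are each a home-nation competitor, so the next rule applies.
Among Nakamura, Lindqvist, Farouk and Romero, by world ranking (lower first): Nakamura (20) before Lindqvist (52) before Farouk (64) before Romero (108).
Order: Chaudhari, Okonkwo, Kowalski, Nakamura, Lindqvist, Farouk, Romero. So position 4.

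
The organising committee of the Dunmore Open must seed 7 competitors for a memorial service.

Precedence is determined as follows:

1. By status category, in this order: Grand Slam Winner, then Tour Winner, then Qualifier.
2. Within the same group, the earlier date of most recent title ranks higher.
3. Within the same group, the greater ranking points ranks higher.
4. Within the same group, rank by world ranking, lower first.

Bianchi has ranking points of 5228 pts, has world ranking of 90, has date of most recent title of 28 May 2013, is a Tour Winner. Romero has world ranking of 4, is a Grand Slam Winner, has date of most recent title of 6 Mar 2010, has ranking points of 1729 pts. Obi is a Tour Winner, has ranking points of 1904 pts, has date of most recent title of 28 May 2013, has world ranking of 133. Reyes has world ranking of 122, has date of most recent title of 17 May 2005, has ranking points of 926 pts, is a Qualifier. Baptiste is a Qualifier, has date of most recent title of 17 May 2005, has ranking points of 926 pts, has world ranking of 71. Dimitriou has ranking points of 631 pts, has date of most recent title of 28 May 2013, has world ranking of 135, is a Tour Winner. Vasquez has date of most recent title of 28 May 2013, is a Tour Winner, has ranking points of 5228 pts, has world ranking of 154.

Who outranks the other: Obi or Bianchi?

Bianchi

By status category: Romero (Grand Slam Winner); then Bianchi, Vasquez, Obi and Dimitriou (Tour Winner); then Baptiste and Reyes (Qualifier).
Bianchi, Vasquez, Obi and Dimitriou all have date of most recent title 28 May 2013, so the next rule applies.
Among Bianchi, Vasquez, Obi and Dimitriou, by ranking points (higher first): Bianchi and Vasquez (5228 pts) before Obi (1904 pts) before Dimitriou (631 pts).
Among Bianchi and Vasquez, by world ranking (lower first): Bianchi (90) before Vasquez (154).
Baptiste and Reyes both have date of most recent title 17 May 2005, so the next rule applies.
Baptiste and Reyes both have ranking points 926 pts, so the next rule applies.
Among Baptiste and Reyes, by world ranking (lower first): Baptiste (71) before Reyes (122).
So Bianchi takes precedence.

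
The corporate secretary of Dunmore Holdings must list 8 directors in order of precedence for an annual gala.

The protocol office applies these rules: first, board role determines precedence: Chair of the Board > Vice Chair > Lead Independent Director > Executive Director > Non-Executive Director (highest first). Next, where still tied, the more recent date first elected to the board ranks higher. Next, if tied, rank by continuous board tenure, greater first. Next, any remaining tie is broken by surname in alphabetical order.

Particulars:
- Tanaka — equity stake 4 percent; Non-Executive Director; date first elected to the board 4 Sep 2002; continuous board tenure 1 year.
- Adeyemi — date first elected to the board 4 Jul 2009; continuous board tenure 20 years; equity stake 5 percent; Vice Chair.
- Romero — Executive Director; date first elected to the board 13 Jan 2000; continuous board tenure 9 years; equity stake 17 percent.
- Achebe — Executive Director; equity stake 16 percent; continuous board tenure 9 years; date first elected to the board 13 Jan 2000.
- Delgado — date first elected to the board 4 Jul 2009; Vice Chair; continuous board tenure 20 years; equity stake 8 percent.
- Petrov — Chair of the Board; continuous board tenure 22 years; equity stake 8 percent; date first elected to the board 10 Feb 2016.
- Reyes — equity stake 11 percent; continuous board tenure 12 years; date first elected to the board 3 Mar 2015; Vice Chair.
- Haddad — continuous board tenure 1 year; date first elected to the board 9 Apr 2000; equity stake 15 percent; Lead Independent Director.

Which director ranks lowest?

By board role: Petrov (Chair of the Board); then Reyes, Adeyemi and Delgado (Vice Chair); then Haddad (Lead Independent Director); then Achebe and Romero (Executive Director); then Tanaka (Non-Executive Director).
Among Reyes, Adeyemi and Delgado, by date first elected to the board (later first): Reyes (3 Mar 2015) before Adeyemi and Delgado (4 Jul 2009).
Adeyemi and Delgado both have continuous board tenure 20 years, so the next rule applies.
Among Adeyemi and Delgado, alphabetically by surname: Adeyemi before Delgado.
Achebe and Romero both have date first elected to the board 13 Jan 2000, so the next rule applies.
Achebe and Romero both have continuous board tenure 9 years, so the next rule applies.
Among Achebe and Romero, alphabetically by surname: Achebe before Romero.
Order: Petrov, Reyes, Adeyemi, Delgado, Haddad, Achebe, Romero, Tanaka.

Tanaka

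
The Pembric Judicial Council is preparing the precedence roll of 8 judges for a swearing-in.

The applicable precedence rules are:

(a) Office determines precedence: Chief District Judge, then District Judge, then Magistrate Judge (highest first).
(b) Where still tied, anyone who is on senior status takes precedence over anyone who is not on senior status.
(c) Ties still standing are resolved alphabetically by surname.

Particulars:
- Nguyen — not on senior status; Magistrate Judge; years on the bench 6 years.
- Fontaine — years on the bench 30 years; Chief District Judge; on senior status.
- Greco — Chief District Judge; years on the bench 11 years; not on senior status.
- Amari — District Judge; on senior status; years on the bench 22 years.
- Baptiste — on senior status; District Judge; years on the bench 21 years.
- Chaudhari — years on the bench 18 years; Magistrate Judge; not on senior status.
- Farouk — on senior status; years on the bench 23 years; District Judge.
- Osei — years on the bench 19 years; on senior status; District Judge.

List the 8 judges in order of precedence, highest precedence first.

Fontaine, Greco, Amari, Baptiste, Farouk, Osei, Chaudhari, Nguyen

By office: Fontaine and Greco (Chief District Judge); then Amari, Baptiste, Farouk and Osei (District Judge); then Chaudhari and Nguyen (Magistrate Judge).
Among Fontaine and Greco, on senior status before not on senior status: Fontaine (on senior status) before Greco (not on senior status).
Amari, Baptiste, Farouk and Osei are each on senior status, so the next rule applies.
Among Amari, Baptiste, Farouk and Osei, alphabetically by surname: Amari before Baptiste before Farouk before Osei.
Chaudhari and Nguyen are each not on senior status, so the next rule applies.
Among Chaudhari and Nguyen, alphabetically by surname: Chaudhari before Nguyen.
Full order: Fontaine, Greco, Amari, Baptiste, Farouk, Osei, Chaudhari, Nguyen.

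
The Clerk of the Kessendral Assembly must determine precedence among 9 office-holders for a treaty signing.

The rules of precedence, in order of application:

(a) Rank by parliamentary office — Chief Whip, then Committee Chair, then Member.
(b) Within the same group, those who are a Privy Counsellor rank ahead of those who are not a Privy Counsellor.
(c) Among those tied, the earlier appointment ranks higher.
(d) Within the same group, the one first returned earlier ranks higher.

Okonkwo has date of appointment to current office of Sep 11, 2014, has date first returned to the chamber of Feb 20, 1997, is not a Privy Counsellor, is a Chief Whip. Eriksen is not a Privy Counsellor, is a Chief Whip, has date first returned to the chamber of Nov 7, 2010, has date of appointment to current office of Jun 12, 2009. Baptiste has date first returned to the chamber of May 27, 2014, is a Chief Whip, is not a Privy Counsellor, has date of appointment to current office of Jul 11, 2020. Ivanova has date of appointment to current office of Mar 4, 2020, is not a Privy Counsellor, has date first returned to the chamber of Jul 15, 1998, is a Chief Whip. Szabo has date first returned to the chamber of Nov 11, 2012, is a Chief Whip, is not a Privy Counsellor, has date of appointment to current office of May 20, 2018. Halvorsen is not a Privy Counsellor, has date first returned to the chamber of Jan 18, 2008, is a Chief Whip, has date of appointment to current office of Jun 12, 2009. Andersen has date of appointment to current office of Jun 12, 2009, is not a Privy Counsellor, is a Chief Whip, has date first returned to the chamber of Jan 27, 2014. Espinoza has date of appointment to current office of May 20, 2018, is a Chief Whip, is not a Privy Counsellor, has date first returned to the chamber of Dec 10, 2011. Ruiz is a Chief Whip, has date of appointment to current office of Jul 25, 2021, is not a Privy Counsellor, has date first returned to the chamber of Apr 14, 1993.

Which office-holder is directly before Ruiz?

By parliamentary office: Halvorsen, Eriksen, Andersen, Okonkwo, Espinoza, Szabo, Ivanova, Baptiste and Ruiz (Chief Whip).
Halvorsen, Eriksen, Andersen, Okonkwo, Espinoza, Szabo, Ivanova, Baptiste and Ruiz are each not a Privy Counsellor, so the next rule applies.
Among Halvorsen, Eriksen, Andersen, Okonkwo, Espinoza, Szabo, Ivanova, Baptiste and Ruiz, by date of appointment to current office (earlier first): Halvorsen, Eriksen and Andersen (Jun 12, 2009) before Okonkwo (Sep 11, 2014) before Espinoza and Szabo (May 20, 2018) before Ivanova (Mar 4, 2020) before Baptiste (Jul 11, 2020) before Ruiz (Jul 25, 2021).
Among Halvorsen, Eriksen and Andersen, by date first returned to the chamber (earlier first): Halvorsen (Jan 18, 2008) before Eriksen (Nov 7, 2010) before Andersen (Jan 27, 2014).
Among Espinoza and Szabo, by date first returned to the chamber (earlier first): Espinoza (Dec 10, 2011) before Szabo (Nov 11, 2012).
Order: Halvorsen, Eriksen, Andersen, Okonkwo, Espinoza, Szabo, Ivanova, Baptiste, Ruiz.

Baptiste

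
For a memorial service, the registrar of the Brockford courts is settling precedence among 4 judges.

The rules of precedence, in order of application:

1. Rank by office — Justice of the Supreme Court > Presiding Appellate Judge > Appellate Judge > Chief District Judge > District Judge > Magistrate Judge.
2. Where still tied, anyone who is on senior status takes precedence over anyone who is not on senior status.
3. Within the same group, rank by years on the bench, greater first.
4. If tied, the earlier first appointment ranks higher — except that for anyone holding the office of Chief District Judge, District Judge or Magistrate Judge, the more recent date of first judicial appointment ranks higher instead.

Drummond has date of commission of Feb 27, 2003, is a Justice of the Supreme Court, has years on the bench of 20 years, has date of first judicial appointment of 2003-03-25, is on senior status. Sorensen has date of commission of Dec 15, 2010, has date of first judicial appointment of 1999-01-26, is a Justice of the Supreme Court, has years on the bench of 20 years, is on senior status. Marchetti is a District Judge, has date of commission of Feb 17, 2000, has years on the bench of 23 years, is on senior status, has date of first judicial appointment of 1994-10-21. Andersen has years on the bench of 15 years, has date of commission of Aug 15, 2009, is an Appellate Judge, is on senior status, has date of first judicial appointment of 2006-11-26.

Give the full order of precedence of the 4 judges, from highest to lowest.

By office: Sorensen and Drummond (Justice of the Supreme Court); then Andersen (Appellate Judge); then Marchetti (District Judge).
Sorensen and Drummond are each on senior status, so the next rule applies.
Sorensen and Drummond both have years on the bench 20 years, so the next rule applies.
Among Sorensen and Drummond, by date of first judicial appointment (earlier first): Sorensen (1999-01-26) before Drummond (2003-03-25).
Full order: Sorensen, Drummond, Andersen, Marchetti.

Sorensen, Drummond, Andersen, Marchetti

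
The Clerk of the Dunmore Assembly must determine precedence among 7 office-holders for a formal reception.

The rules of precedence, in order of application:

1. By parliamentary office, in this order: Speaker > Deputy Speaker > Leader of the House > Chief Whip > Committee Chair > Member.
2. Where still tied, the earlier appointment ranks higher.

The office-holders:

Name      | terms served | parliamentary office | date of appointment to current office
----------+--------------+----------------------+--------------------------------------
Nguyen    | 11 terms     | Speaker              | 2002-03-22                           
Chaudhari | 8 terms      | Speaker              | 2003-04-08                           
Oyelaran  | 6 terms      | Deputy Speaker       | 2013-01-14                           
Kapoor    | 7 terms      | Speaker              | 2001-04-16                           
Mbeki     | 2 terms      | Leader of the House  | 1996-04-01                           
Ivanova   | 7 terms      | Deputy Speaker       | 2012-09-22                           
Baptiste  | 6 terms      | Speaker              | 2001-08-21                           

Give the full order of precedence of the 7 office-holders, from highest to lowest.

Kapoor, Baptiste, Nguyen, Chaudhari, Ivanova, Oyelaran, Mbeki

By parliamentary office: Kapoor, Baptiste, Nguyen and Chaudhari (Speaker); then Ivanova and Oyelaran (Deputy Speaker); then Mbeki (Leader of the House).
Among Kapoor, Baptiste, Nguyen and Chaudhari, by date of appointment to current office (earlier first): Kapoor (2001-04-16) before Baptiste (2001-08-21) before Nguyen (2002-03-22) before Chaudhari (2003-04-08).
Among Ivanova and Oyelaran, by date of appointment to current office (earlier first): Ivanova (2012-09-22) before Oyelaran (2013-01-14).
Full order: Kapoor, Baptiste, Nguyen, Chaudhari, Ivanova, Oyelaran, Mbeki.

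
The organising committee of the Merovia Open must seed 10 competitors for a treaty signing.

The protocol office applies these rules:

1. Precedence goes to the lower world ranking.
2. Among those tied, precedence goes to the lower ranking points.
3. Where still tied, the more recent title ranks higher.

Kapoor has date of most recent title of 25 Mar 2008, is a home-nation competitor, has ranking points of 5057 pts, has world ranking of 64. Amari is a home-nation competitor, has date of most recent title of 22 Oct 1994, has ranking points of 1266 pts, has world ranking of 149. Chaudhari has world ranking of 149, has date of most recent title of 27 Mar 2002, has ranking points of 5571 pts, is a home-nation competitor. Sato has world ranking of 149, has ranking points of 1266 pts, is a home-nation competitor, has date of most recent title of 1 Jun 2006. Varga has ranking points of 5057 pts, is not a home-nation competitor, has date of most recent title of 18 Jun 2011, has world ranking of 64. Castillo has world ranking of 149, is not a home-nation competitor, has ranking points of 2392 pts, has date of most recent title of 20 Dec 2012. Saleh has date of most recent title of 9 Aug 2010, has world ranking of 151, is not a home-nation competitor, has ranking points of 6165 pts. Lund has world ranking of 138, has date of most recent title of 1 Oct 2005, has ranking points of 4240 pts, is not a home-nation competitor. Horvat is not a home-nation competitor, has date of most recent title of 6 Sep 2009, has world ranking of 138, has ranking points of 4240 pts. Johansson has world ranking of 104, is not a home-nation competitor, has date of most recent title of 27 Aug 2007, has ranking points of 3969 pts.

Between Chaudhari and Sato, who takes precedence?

By world ranking (lower first): Varga and Kapoor (both 64); then Johansson (104); then Horvat and Lund (both 138); then Sato, Amari, Castillo and Chaudhari (each 149); then Saleh (151).
Varga and Kapoor both have ranking points 5057 pts, so the next rule applies.
Among Varga and Kapoor, by date of most recent title (later first): Varga (18 Jun 2011) before Kapoor (25 Mar 2008).
Horvat and Lund both have ranking points 4240 pts, so the next rule applies.
Among Horvat and Lund, by date of most recent title (later first): Horvat (6 Sep 2009) before Lund (1 Oct 2005).
Among Sato, Amari, Castillo and Chaudhari, by ranking points (lower first): Sato and Amari (1266 pts) before Castillo (2392 pts) before Chaudhari (5571 pts).
Among Sato and Amari, by date of most recent title (later first): Sato (1 Jun 2006) before Amari (22 Oct 1994).
So Sato takes precedence.

Sato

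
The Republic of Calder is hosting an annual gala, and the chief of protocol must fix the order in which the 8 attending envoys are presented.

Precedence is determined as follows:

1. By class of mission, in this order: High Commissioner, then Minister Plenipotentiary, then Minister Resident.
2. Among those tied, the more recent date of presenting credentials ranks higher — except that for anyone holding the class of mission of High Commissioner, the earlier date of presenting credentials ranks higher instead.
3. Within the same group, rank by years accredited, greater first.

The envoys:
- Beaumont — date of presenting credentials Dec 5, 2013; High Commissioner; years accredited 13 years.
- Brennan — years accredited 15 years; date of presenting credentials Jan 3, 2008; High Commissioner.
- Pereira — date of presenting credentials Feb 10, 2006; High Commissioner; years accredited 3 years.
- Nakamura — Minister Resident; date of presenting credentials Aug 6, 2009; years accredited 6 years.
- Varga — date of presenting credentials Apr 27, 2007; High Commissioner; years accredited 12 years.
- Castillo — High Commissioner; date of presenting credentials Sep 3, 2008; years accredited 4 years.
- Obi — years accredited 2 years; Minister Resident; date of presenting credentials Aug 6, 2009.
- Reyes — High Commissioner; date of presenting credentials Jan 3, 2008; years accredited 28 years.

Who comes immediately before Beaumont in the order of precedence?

Castillo

By class of mission: Pereira, Varga, Reyes, Brennan, Castillo and Beaumont (High Commissioner); then Nakamura and Obi (Minister Resident).
Among Pereira, Varga, Reyes, Brennan, Castillo and Beaumont, by date of presenting credentials (earlier first) (reversed rule for this group): Pereira (Feb 10, 2006) before Varga (Apr 27, 2007) before Reyes and Brennan (Jan 3, 2008) before Castillo (Sep 3, 2008) before Beaumont (Dec 5, 2013).
Among Reyes and Brennan, by years accredited (higher first): Reyes (28 years) before Brennan (15 years).
Nakamura and Obi both have date of presenting credentials Aug 6, 2009, so the next rule applies.
Among Nakamura and Obi, by years accredited (higher first): Nakamura (6 years) before Obi (2 years).
Order: Pereira, Varga, Reyes, Brennan, Castillo, Beaumont, Nakamura, Obi.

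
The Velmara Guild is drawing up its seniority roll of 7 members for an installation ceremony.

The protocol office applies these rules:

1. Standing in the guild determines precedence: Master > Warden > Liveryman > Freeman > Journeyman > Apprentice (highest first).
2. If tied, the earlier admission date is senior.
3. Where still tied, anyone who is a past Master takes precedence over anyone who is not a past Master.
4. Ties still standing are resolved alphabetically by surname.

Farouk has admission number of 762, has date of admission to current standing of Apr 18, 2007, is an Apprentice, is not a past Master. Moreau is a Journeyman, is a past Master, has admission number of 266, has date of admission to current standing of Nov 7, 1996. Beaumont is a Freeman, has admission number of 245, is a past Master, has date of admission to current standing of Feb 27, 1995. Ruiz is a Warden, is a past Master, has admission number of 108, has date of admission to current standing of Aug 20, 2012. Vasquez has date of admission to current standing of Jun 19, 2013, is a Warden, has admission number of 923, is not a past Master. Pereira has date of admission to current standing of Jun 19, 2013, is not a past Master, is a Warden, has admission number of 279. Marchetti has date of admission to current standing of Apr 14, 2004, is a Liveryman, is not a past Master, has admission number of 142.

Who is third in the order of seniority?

Vasquez

By standing in the guild: Ruiz, Pereira and Vasquez (Warden); then Marchetti (Liveryman); then Beaumont (Freeman); then Moreau (Journeyman); then Farouk (Apprentice).
Among Ruiz, Pereira and Vasquez, by date of admission to current standing (earlier first): Ruiz (Aug 20, 2012) before Pereira and Vasquez (Jun 19, 2013).
Pereira and Vasquez are each not a past Master, so the next rule applies.
Among Pereira and Vasquez, alphabetically by surname: Pereira before Vasquez.
Order: Ruiz, Pereira, Vasquez, Marchetti, Beaumont, Moreau, Farouk.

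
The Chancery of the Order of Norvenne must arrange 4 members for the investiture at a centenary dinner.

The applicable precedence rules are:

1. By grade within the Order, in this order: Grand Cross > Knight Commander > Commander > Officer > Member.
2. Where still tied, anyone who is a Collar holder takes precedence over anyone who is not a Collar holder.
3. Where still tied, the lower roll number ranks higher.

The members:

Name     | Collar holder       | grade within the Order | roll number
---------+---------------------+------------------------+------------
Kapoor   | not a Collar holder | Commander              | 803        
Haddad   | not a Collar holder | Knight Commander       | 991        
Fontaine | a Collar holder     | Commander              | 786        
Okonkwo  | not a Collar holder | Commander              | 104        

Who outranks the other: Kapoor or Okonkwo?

Okonkwo

By grade within the Order: Haddad (Knight Commander); then Fontaine, Okonkwo and Kapoor (Commander).
Among Fontaine, Okonkwo and Kapoor, a Collar holder before not a Collar holder: Fontaine (a Collar holder) before Okonkwo and Kapoor (not a Collar holder).
Among Okonkwo and Kapoor, by roll number (lower first): Okonkwo (104) before Kapoor (803).
So Okonkwo takes precedence.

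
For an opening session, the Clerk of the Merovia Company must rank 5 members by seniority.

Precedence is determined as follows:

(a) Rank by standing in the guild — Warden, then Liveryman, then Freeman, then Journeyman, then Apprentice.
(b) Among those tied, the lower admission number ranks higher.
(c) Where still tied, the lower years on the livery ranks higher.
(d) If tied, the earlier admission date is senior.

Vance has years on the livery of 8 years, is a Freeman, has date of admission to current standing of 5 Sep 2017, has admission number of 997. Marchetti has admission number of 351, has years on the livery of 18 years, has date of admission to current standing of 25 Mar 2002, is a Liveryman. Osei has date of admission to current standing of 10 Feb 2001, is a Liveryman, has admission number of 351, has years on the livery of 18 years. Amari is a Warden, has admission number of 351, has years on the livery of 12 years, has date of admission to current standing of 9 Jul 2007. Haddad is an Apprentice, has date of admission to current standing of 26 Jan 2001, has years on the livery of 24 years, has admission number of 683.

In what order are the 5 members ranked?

Amari, Osei, Marchetti, Vance, Haddad

By standing in the guild: Amari (Warden); then Osei and Marchetti (Liveryman); then Vance (Freeman); then Haddad (Apprentice).
Osei and Marchetti both have admission number 351, so the next rule applies.
Osei and Marchetti both have years on the livery 18 years, so the next rule applies.
Among Osei and Marchetti, by date of admission to current standing (earlier first): Osei (10 Feb 2001) before Marchetti (25 Mar 2002).
Full order: Amari, Osei, Marchetti, Vance, Haddad.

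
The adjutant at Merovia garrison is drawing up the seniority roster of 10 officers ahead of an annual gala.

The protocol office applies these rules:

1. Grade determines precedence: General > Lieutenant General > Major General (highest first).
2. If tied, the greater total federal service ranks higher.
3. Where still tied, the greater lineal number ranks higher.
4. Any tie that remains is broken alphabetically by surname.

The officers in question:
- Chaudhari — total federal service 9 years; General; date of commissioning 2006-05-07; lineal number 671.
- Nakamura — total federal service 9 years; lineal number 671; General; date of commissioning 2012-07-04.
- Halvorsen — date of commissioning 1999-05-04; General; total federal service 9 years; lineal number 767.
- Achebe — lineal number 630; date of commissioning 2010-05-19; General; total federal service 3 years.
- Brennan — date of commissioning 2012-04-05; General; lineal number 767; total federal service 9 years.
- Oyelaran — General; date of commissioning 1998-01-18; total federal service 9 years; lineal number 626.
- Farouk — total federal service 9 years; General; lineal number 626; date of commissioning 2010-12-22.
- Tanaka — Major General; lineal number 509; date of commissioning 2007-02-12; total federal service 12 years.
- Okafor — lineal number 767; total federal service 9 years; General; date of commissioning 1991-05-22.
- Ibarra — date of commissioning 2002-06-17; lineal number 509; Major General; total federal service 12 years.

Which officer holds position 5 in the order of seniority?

Nakamura

By grade: Brennan, Halvorsen, Okafor, Chaudhari, Nakamura, Farouk, Oyelaran and Achebe (General); then Ibarra and Tanaka (Major General).
Among Brennan, Halvorsen, Okafor, Chaudhari, Nakamura, Farouk, Oyelaran and Achebe, by total federal service (higher first): Brennan, Halvorsen, Okafor, Chaudhari, Nakamura, Farouk and Oyelaran (9 years) before Achebe (3 years).
Among Brennan, Halvorsen, Okafor, Chaudhari, Nakamura, Farouk and Oyelaran, by lineal number (higher first): Brennan, Halvorsen and Okafor (767) before Chaudhari and Nakamura (671) before Farouk and Oyelaran (626).
Among Brennan, Halvorsen and Okafor, alphabetically by surname: Brennan before Halvorsen before Okafor.
Among Chaudhari and Nakamura, alphabetically by surname: Chaudhari before Nakamura.
Among Farouk and Oyelaran, alphabetically by surname: Farouk before Oyelaran.
Ibarra and Tanaka both have total federal service 12 years, so the next rule applies.
Ibarra and Tanaka both have lineal number 509, so the next rule applies.
Among Ibarra and Tanaka, alphabetically by surname: Ibarra before Tanaka.
Order: Brennan, Halvorsen, Okafor, Chaudhari, Nakamura, Farouk, Oyelaran, Achebe, Ibarra, Tanaka.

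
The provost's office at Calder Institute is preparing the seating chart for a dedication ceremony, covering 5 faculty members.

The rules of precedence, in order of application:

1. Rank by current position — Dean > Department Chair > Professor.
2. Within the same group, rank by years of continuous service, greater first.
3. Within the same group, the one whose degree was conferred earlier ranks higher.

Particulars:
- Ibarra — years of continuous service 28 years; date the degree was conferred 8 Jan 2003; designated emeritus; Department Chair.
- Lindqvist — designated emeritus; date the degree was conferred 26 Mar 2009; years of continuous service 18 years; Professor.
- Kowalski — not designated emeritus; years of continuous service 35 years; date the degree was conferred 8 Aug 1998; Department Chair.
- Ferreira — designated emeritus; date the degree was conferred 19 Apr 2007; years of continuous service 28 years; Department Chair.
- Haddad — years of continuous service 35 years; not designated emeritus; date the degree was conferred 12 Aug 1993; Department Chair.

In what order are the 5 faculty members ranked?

By current position: Haddad, Kowalski, Ibarra and Ferreira (Department Chair); then Lindqvist (Professor).
Among Haddad, Kowalski, Ibarra and Ferreira, by years of continuous service (higher first): Haddad and Kowalski (35 years) before Ibarra and Ferreira (28 years).
Among Haddad and Kowalski, by date the degree was conferred (earlier first): Haddad (12 Aug 1993) before Kowalski (8 Aug 1998).
Among Ibarra and Ferreira, by date the degree was conferred (earlier first): Ibarra (8 Jan 2003) before Ferreira (19 Apr 2007).
Full order: Haddad, Kowalski, Ibarra, Ferreira, Lindqvist.

Haddad, Kowalski, Ibarra, Ferreira, Lindqvist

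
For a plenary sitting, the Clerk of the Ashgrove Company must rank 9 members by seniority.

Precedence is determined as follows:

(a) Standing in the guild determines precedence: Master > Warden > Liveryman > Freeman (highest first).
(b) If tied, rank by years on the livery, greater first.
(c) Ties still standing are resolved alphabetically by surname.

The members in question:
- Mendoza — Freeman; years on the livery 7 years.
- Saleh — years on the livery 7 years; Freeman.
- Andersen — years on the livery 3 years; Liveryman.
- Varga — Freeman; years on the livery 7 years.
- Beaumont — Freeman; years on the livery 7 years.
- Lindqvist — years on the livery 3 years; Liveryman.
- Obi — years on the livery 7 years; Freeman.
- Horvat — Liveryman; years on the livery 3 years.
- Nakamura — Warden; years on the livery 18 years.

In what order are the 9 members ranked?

By standing in the guild: Nakamura (Warden); then Andersen, Horvat and Lindqvist (Liveryman); then Beaumont, Mendoza, Obi, Saleh and Varga (Freeman).
Andersen, Horvat and Lindqvist all have years on the livery 3 years, so the next rule applies.
Among Andersen, Horvat and Lindqvist, alphabetically by surname: Andersen before Horvat before Lindqvist.
Beaumont, Mendoza, Obi, Saleh and Varga all have years on the livery 7 years, so the next rule applies.
Among Beaumont, Mendoza, Obi, Saleh and Varga, alphabetically by surname: Beaumont before Mendoza before Obi before Saleh before Varga.
Full order: Nakamura, Andersen, Horvat, Lindqvist, Beaumont, Mendoza, Obi, Saleh, Varga.

Nakamura, Andersen, Horvat, Lindqvist, Beaumont, Mendoza, Obi, Saleh, Varga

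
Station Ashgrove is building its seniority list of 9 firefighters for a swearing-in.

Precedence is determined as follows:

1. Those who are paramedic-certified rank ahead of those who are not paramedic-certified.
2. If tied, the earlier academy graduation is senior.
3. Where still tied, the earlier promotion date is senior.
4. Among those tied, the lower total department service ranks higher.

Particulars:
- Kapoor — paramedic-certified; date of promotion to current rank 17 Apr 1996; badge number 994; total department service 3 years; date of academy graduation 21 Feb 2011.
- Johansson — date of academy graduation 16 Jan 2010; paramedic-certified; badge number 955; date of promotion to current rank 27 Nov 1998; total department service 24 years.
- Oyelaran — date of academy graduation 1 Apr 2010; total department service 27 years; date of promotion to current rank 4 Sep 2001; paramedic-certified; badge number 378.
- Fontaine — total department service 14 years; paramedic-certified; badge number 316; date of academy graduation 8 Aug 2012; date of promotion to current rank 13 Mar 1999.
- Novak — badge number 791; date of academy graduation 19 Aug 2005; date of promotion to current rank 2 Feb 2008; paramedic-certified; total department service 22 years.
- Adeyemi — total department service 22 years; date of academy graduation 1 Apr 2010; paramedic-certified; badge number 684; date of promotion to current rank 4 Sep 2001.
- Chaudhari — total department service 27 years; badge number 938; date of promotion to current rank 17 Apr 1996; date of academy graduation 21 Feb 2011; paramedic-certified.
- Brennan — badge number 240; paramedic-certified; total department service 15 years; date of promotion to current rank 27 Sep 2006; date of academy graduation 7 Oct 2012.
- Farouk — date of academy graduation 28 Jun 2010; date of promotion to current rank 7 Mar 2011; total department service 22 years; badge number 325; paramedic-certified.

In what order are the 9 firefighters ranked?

Novak, Johansson, Adeyemi, Oyelaran, Farouk, Kapoor, Chaudhari, Fontaine, Brennan

By the first rule: Novak, Johansson, Adeyemi, Oyelaran, Farouk, Kapoor, Chaudhari, Fontaine and Brennan (each paramedic-certified).
Among Novak, Johansson, Adeyemi, Oyelaran, Farouk, Kapoor, Chaudhari, Fontaine and Brennan, by date of academy graduation (earlier first): Novak (19 Aug 2005) before Johansson (16 Jan 2010) before Adeyemi and Oyelaran (1 Apr 2010) before Farouk (28 Jun 2010) before Kapoor and Chaudhari (21 Feb 2011) before Fontaine (8 Aug 2012) before Brennan (7 Oct 2012).
Adeyemi and Oyelaran both have date of promotion to current rank 4 Sep 2001, so the next rule applies.
Among Adeyemi and Oyelaran, by total department service (lower first): Adeyemi (22 years) before Oyelaran (27 years).
Kapoor and Chaudhari both have date of promotion to current rank 17 Apr 1996, so the next rule applies.
Among Kapoor and Chaudhari, by total department service (lower first): Kapoor (3 years) before Chaudhari (27 years).
Full order: Novak, Johansson, Adeyemi, Oyelaran, Farouk, Kapoor, Chaudhari, Fontaine, Brennan.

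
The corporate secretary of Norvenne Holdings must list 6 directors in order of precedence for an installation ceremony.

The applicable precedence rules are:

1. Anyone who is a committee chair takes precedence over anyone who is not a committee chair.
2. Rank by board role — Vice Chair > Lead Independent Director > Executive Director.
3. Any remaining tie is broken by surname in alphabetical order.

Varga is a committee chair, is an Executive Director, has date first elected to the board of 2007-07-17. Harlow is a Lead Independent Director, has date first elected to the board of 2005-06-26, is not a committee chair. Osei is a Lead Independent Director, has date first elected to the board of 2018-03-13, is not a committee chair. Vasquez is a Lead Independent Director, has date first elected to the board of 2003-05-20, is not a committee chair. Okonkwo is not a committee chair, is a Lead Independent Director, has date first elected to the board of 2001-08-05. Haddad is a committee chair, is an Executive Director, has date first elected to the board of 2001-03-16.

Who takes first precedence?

Haddad

By the first rule: Haddad and Varga (both a committee chair); then Harlow, Okonkwo, Osei and Vasquez (each not a committee chair).
Haddad and Varga are each Executive Director, so the next rule applies.
Among Haddad and Varga, alphabetically by surname: Haddad before Varga.
Harlow, Okonkwo, Osei and Vasquez are each Lead Independent Director, so the next rule applies.
Among Harlow, Okonkwo, Osei and Vasquez, alphabetically by surname: Harlow before Okonkwo before Osei before Vasquez.
Order: Haddad, Varga, Harlow, Okonkwo, Osei, Vasquez.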